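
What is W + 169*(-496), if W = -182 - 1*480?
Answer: -84486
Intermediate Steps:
W = -662 (W = -182 - 480 = -662)
W + 169*(-496) = -662 + 169*(-496) = -662 - 83824 = -84486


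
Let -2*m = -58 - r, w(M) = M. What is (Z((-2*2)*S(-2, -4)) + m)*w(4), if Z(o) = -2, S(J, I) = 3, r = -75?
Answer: -42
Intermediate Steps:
m = -17/2 (m = -(-58 - 1*(-75))/2 = -(-58 + 75)/2 = -½*17 = -17/2 ≈ -8.5000)
(Z((-2*2)*S(-2, -4)) + m)*w(4) = (-2 - 17/2)*4 = -21/2*4 = -42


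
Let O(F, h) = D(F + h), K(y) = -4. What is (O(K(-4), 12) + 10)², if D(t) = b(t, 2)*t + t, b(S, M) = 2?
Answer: 1156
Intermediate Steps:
D(t) = 3*t (D(t) = 2*t + t = 3*t)
O(F, h) = 3*F + 3*h (O(F, h) = 3*(F + h) = 3*F + 3*h)
(O(K(-4), 12) + 10)² = ((3*(-4) + 3*12) + 10)² = ((-12 + 36) + 10)² = (24 + 10)² = 34² = 1156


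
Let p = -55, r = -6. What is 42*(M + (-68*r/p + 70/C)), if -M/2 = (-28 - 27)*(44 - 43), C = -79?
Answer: 18558456/4345 ≈ 4271.2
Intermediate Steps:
M = 110 (M = -2*(-28 - 27)*(44 - 43) = -(-110) = -2*(-55) = 110)
42*(M + (-68*r/p + 70/C)) = 42*(110 + (-68/((-55/(-6))) + 70/(-79))) = 42*(110 + (-68/((-55*(-⅙))) + 70*(-1/79))) = 42*(110 + (-68/55/6 - 70/79)) = 42*(110 + (-68*6/55 - 70/79)) = 42*(110 + (-408/55 - 70/79)) = 42*(110 - 36082/4345) = 42*(441868/4345) = 18558456/4345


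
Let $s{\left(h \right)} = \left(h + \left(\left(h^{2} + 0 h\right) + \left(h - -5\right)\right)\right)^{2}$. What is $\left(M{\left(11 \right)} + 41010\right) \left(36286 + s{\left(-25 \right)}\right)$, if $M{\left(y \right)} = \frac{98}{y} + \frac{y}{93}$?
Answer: $\frac{15638823230990}{1023} \approx 1.5287 \cdot 10^{10}$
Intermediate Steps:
$M{\left(y \right)} = \frac{98}{y} + \frac{y}{93}$ ($M{\left(y \right)} = \frac{98}{y} + y \frac{1}{93} = \frac{98}{y} + \frac{y}{93}$)
$s{\left(h \right)} = \left(5 + h^{2} + 2 h\right)^{2}$ ($s{\left(h \right)} = \left(h + \left(\left(h^{2} + 0\right) + \left(h + 5\right)\right)\right)^{2} = \left(h + \left(h^{2} + \left(5 + h\right)\right)\right)^{2} = \left(h + \left(5 + h + h^{2}\right)\right)^{2} = \left(5 + h^{2} + 2 h\right)^{2}$)
$\left(M{\left(11 \right)} + 41010\right) \left(36286 + s{\left(-25 \right)}\right) = \left(\left(\frac{98}{11} + \frac{1}{93} \cdot 11\right) + 41010\right) \left(36286 + \left(5 + \left(-25\right)^{2} + 2 \left(-25\right)\right)^{2}\right) = \left(\left(98 \cdot \frac{1}{11} + \frac{11}{93}\right) + 41010\right) \left(36286 + \left(5 + 625 - 50\right)^{2}\right) = \left(\left(\frac{98}{11} + \frac{11}{93}\right) + 41010\right) \left(36286 + 580^{2}\right) = \left(\frac{9235}{1023} + 41010\right) \left(36286 + 336400\right) = \frac{41962465}{1023} \cdot 372686 = \frac{15638823230990}{1023}$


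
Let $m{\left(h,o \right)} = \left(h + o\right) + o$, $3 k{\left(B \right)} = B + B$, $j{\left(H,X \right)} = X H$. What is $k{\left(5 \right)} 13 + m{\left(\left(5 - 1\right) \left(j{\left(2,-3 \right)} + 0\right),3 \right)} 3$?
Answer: $- \frac{32}{3} \approx -10.667$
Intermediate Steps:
$j{\left(H,X \right)} = H X$
$k{\left(B \right)} = \frac{2 B}{3}$ ($k{\left(B \right)} = \frac{B + B}{3} = \frac{2 B}{3}$)
$m{\left(h,o \right)} = h + 2 o$
$k{\left(5 \right)} 13 + m{\left(\left(5 - 1\right) \left(j{\left(2,-3 \right)} + 0\right),3 \right)} 3 = \frac{2}{3} \cdot 5 \cdot 13 + \left(\left(5 - 1\right) \left(2 \left(-3\right) + 0\right) + 2 \cdot 3\right) 3 = \frac{10}{3} \cdot 13 + \left(4 \left(-6 + 0\right) + 6\right) 3 = \frac{130}{3} + \left(4 \left(-6\right) + 6\right) 3 = \frac{130}{3} + \left(-24 + 6\right) 3 = \frac{130}{3} - 54 = - \frac{32}{3}$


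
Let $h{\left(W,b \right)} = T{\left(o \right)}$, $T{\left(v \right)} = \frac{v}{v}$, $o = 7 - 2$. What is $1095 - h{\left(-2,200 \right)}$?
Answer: $1094$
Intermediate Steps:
$o = 5$ ($o = 7 - 2 = 5$)
$T{\left(v \right)} = 1$
$h{\left(W,b \right)} = 1$
$1095 - h{\left(-2,200 \right)} = 1095 - 1 = 1094$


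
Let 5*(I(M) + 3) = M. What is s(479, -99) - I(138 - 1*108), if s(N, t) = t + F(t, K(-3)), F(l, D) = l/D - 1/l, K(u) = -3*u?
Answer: -11186/99 ≈ -112.99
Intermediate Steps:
I(M) = -3 + M/5
F(l, D) = -1/l + l/D
s(N, t) = -1/t + 10*t/9 (s(N, t) = t + (-1/t + t/((-3*(-3)))) = t + (-1/t + t/9) = -1/t + 10*t/9)
s(479, -99) - I(138 - 1*108) = (-1/(-99) + (10/9)*(-99)) - (-3 + (138 - 1*108)/5) = (-1*(-1/99) - 110) - (-3 + (138 - 108)/5) = (1/99 - 110) - (-3 + (⅕)*30) = -10889/99 - (-3 + 6) = -10889/99 - 1*3 = -10889/99 - 3 = -11186/99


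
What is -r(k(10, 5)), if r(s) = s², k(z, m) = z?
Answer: -100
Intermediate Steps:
-r(k(10, 5)) = -1*10² = -1*100 = -100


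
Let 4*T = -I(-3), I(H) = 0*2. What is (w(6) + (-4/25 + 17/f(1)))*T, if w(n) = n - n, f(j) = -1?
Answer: 0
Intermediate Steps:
I(H) = 0
w(n) = 0
T = 0 (T = (-1*0)/4 = (¼)*0 = 0)
(w(6) + (-4/25 + 17/f(1)))*T = (0 + (-4/25 + 17/(-1)))*0 = (0 + (-4*1/25 + 17*(-1)))*0 = (0 + (-4/25 - 17))*0 = (0 - 429/25)*0 = -429/25*0 = 0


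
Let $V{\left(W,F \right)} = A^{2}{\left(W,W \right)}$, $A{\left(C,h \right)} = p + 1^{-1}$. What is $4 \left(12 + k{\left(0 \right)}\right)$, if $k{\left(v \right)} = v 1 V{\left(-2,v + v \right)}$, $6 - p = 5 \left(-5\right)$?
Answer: $48$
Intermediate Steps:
$p = 31$ ($p = 6 - 5 \left(-5\right) = 6 - -25 = 6 + 25 = 31$)
$A{\left(C,h \right)} = 32$ ($A{\left(C,h \right)} = 31 + 1^{-1} = 31 + 1 = 32$)
$V{\left(W,F \right)} = 1024$ ($V{\left(W,F \right)} = 32^{2} = 1024$)
$k{\left(v \right)} = 1024 v$ ($k{\left(v \right)} = v 1 \cdot 1024 = v 1024 = 1024 v$)
$4 \left(12 + k{\left(0 \right)}\right) = 4 \left(12 + 1024 \cdot 0\right) = 4 \left(12 + 0\right) = 4 \cdot 12 = 48$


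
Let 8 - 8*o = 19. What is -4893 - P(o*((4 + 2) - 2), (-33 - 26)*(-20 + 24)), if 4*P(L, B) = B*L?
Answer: -10435/2 ≈ -5217.5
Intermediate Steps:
o = -11/8 (o = 1 - ⅛*19 = 1 - 19/8 = -11/8 ≈ -1.3750)
P(L, B) = B*L/4 (P(L, B) = (B*L)/4 = B*L/4)
-4893 - P(o*((4 + 2) - 2), (-33 - 26)*(-20 + 24)) = -4893 - (-33 - 26)*(-20 + 24)*(-11*((4 + 2) - 2)/8)/4 = -4893 - (-59*4)*(-11*(6 - 2)/8)/4 = -4893 - (-236)*(-11/8*4)/4 = -4893 - (-236)*(-11)/(4*2) = -4893 - 1*649/2 = -4893 - 649/2 = -10435/2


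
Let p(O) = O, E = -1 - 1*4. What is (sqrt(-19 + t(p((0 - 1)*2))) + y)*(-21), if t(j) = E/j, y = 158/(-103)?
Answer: 3318/103 - 21*I*sqrt(66)/2 ≈ 32.214 - 85.302*I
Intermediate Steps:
E = -5 (E = -1 - 4 = -5)
y = -158/103 (y = 158*(-1/103) = -158/103 ≈ -1.5340)
t(j) = -5/j
(sqrt(-19 + t(p((0 - 1)*2))) + y)*(-21) = (sqrt(-19 - 5*1/(2*(0 - 1))) - 158/103)*(-21) = (sqrt(-19 - 5/((-1*2))) - 158/103)*(-21) = (sqrt(-19 - 5/(-2)) - 158/103)*(-21) = (sqrt(-19 - 5*(-1/2)) - 158/103)*(-21) = (sqrt(-19 + 5/2) - 158/103)*(-21) = (sqrt(-33/2) - 158/103)*(-21) = (I*sqrt(66)/2 - 158/103)*(-21) = (-158/103 + I*sqrt(66)/2)*(-21) = 3318/103 - 21*I*sqrt(66)/2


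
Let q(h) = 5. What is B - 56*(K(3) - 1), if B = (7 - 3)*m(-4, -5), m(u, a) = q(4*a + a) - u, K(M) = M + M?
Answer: -244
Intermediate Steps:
K(M) = 2*M
m(u, a) = 5 - u
B = 36 (B = (7 - 3)*(5 - 1*(-4)) = 4*(5 + 4) = 4*9 = 36)
B - 56*(K(3) - 1) = 36 - 56*(2*3 - 1) = 36 - 56*(6 - 1) = 36 - 56*5 = 36 - 280 = -244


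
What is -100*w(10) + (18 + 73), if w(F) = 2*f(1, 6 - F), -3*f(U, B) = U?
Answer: 473/3 ≈ 157.67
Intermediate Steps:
f(U, B) = -U/3
w(F) = -⅔ (w(F) = 2*(-⅓*1) = 2*(-⅓) = -⅔)
-100*w(10) + (18 + 73) = -100*(-⅔) + (18 + 73) = 200/3 + 91 = 473/3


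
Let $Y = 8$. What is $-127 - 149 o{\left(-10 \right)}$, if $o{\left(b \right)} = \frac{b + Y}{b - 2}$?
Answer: $- \frac{911}{6} \approx -151.83$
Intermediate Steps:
$o{\left(b \right)} = \frac{8 + b}{-2 + b}$ ($o{\left(b \right)} = \frac{b + 8}{b - 2} = \frac{8 + b}{-2 + b}$)
$-127 - 149 o{\left(-10 \right)} = -127 - 149 \frac{8 - 10}{-2 - 10} = -127 - 149 \frac{1}{-12} \left(-2\right) = -127 - 149 \left(\left(- \frac{1}{12}\right) \left(-2\right)\right) = -127 - \frac{149}{6} = - \frac{911}{6}$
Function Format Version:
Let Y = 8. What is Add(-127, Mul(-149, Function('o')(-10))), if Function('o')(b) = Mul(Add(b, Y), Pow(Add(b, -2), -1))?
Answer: Rational(-911, 6) ≈ -151.83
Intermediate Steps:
Function('o')(b) = Mul(Pow(Add(-2, b), -1), Add(8, b)) (Function('o')(b) = Mul(Add(b, 8), Pow(Add(b, -2), -1)) = Mul(Add(8, b), Pow(Add(-2, b), -1)) = Mul(Pow(Add(-2, b), -1), Add(8, b)))
Add(-127, Mul(-149, Function('o')(-10))) = Add(-127, Mul(-149, Mul(Pow(Add(-2, -10), -1), Add(8, -10)))) = Add(-127, Mul(-149, Mul(Pow(-12, -1), -2))) = Add(-127, Mul(-149, Mul(Rational(-1, 12), -2))) = Add(-127, Mul(-149, Rational(1, 6))) = Add(-127, Rational(-149, 6)) = Rational(-911, 6)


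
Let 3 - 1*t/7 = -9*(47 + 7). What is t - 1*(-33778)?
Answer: 37201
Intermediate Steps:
t = 3423 (t = 21 - (-63)*(47 + 7) = 21 - (-63)*54 = 21 - 7*(-486) = 21 + 3402 = 3423)
t - 1*(-33778) = 3423 - 1*(-33778) = 3423 + 33778 = 37201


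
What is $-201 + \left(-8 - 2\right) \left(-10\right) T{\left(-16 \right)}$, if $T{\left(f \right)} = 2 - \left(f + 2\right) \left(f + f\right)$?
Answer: $-44801$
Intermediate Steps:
$T{\left(f \right)} = 2 - 2 f \left(2 + f\right)$ ($T{\left(f \right)} = 2 - \left(2 + f\right) 2 f = 2 - 2 f \left(2 + f\right)$)
$-201 + \left(-8 - 2\right) \left(-10\right) T{\left(-16 \right)} = -201 + \left(-8 - 2\right) \left(-10\right) \left(2 - -64 - 2 \left(-16\right)^{2}\right) = -201 + \left(-10\right) \left(-10\right) \left(2 + 64 - 512\right) = -201 + 100 \left(2 + 64 - 512\right) = -201 + 100 \left(-446\right) = -201 - 44600 = -44801$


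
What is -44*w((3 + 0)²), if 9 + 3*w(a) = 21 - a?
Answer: -44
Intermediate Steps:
w(a) = 4 - a/3 (w(a) = -3 + (21 - a)/3 = -3 + (7 - a/3) = 4 - a/3)
-44*w((3 + 0)²) = -44*(4 - (3 + 0)²/3) = -44*(4 - ⅓*3²) = -44*(4 - ⅓*9) = -44*(4 - 3) = -44*1 = -44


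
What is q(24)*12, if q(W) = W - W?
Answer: 0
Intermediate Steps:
q(W) = 0
q(24)*12 = 0*12 = 0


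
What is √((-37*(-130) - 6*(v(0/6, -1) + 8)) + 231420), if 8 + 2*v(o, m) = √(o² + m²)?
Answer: √236203 ≈ 486.01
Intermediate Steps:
v(o, m) = -4 + √(m² + o²)/2 (v(o, m) = -4 + √(o² + m²)/2 = -4 + √(m² + o²)/2)
√((-37*(-130) - 6*(v(0/6, -1) + 8)) + 231420) = √((-37*(-130) - 6*((-4 + √((-1)² + (0/6)²)/2) + 8)) + 231420) = √((4810 - 6*((-4 + √(1 + (0*(⅙))²)/2) + 8)) + 231420) = √((4810 - 6*((-4 + √(1 + 0²)/2) + 8)) + 231420) = √((4810 - 6*((-4 + √(1 + 0)/2) + 8)) + 231420) = √((4810 - 6*((-4 + √1/2) + 8)) + 231420) = √((4810 - 6*((-4 + (½)*1) + 8)) + 231420) = √((4810 - 6*((-4 + ½) + 8)) + 231420) = √((4810 - 6*(-7/2 + 8)) + 231420) = √((4810 - 6*9/2) + 231420) = √((4810 - 27) + 231420) = √(4783 + 231420) = √236203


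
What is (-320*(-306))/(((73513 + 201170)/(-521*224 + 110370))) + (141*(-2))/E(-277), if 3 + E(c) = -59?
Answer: -6396084459/2838391 ≈ -2253.4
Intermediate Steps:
E(c) = -62 (E(c) = -3 - 59 = -62)
(-320*(-306))/(((73513 + 201170)/(-521*224 + 110370))) + (141*(-2))/E(-277) = (-320*(-306))/(((73513 + 201170)/(-521*224 + 110370))) + (141*(-2))/(-62) = 97920/((274683/(-116704 + 110370))) - 282*(-1/62) = 97920/((274683/(-6334))) + 141/31 = 97920/((274683*(-1/6334))) + 141/31 = 97920/(-274683/6334) + 141/31 = 97920*(-6334/274683) + 141/31 = -206741760/91561 + 141/31 = -6396084459/2838391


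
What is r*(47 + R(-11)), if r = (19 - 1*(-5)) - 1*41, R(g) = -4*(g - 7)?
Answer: -2023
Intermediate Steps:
R(g) = 28 - 4*g (R(g) = -4*(-7 + g) = 28 - 4*g)
r = -17 (r = (19 + 5) - 41 = 24 - 41 = -17)
r*(47 + R(-11)) = -17*(47 + (28 - 4*(-11))) = -17*(47 + (28 + 44)) = -17*(47 + 72) = -17*119 = -2023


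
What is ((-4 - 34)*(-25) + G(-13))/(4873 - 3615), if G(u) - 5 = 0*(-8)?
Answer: 955/1258 ≈ 0.75914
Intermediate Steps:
G(u) = 5 (G(u) = 5 + 0*(-8) = 5 + 0 = 5)
((-4 - 34)*(-25) + G(-13))/(4873 - 3615) = ((-4 - 34)*(-25) + 5)/(4873 - 3615) = (-38*(-25) + 5)/1258 = (950 + 5)*(1/1258) = 955*(1/1258) = 955/1258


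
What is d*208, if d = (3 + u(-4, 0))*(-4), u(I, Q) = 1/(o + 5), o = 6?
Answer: -28288/11 ≈ -2571.6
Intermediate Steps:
u(I, Q) = 1/11 (u(I, Q) = 1/(6 + 5) = 1/11)
d = -136/11 (d = (3 + 1/11)*(-4) = (34/11)*(-4) = -136/11 ≈ -12.364)
d*208 = -136/11*208 = -28288/11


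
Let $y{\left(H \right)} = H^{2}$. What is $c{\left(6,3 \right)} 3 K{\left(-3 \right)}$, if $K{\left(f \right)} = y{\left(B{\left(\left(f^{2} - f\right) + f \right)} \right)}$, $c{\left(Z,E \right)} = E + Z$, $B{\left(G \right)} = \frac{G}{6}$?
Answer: $\frac{243}{4} \approx 60.75$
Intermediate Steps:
$B{\left(G \right)} = \frac{G}{6}$ ($B{\left(G \right)} = G \frac{1}{6} = \frac{G}{6}$)
$K{\left(f \right)} = \frac{f^{4}}{36}$ ($K{\left(f \right)} = \left(\frac{\left(f^{2} - f\right) + f}{6}\right)^{2} = \left(\frac{f^{2}}{6}\right)^{2} = \frac{f^{4}}{36}$)
$c{\left(6,3 \right)} 3 K{\left(-3 \right)} = \left(3 + 6\right) 3 \frac{\left(-3\right)^{4}}{36} = 9 \cdot 3 \cdot \frac{1}{36} \cdot 81 = 27 \cdot \frac{9}{4} = \frac{243}{4}$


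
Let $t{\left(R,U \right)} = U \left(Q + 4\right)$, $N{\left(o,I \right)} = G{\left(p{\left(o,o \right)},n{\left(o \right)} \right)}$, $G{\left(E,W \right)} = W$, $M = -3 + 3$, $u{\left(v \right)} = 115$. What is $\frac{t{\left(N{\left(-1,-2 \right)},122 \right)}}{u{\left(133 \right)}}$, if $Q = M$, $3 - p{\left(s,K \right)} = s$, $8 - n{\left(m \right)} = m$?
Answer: $\frac{488}{115} \approx 4.2435$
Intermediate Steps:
$n{\left(m \right)} = 8 - m$
$p{\left(s,K \right)} = 3 - s$
$M = 0$
$Q = 0$
$N{\left(o,I \right)} = 8 - o$
$t{\left(R,U \right)} = 4 U$ ($t{\left(R,U \right)} = U \left(0 + 4\right) = U 4 = 4 U$)
$\frac{t{\left(N{\left(-1,-2 \right)},122 \right)}}{u{\left(133 \right)}} = \frac{4 \cdot 122}{115} = 488 \cdot \frac{1}{115} = \frac{488}{115}$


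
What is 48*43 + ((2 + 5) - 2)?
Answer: 2069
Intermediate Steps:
48*43 + ((2 + 5) - 2) = 2064 + (7 - 2) = 2064 + 5 = 2069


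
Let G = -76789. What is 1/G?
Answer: -1/76789 ≈ -1.3023e-5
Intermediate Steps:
1/G = 1/(-76789) = -1/76789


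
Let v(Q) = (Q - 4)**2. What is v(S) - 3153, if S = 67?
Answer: 816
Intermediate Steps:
v(Q) = (-4 + Q)**2
v(S) - 3153 = (-4 + 67)**2 - 3153 = 63**2 - 3153 = 3969 - 3153 = 816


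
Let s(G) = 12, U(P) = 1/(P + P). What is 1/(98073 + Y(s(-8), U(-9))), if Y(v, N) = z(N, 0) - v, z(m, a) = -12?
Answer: 1/98049 ≈ 1.0199e-5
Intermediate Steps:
U(P) = 1/(2*P)
Y(v, N) = -12 - v
1/(98073 + Y(s(-8), U(-9))) = 1/(98073 + (-12 - 1*12)) = 1/(98073 + (-12 - 12)) = 1/(98073 - 24) = 1/98049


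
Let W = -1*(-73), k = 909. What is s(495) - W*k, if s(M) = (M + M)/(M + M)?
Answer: -66356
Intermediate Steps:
s(M) = 1 (s(M) = (2*M)/((2*M)) = (2*M)*(1/(2*M)) = 1)
W = 73
s(495) - W*k = 1 - 73*909 = 1 - 1*66357 = 1 - 66357 = -66356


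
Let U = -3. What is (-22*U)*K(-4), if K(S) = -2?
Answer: -132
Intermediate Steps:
(-22*U)*K(-4) = -22*(-3)*(-2) = 66*(-2) = -132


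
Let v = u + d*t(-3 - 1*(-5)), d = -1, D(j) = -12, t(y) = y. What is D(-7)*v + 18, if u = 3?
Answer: 6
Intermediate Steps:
v = 1 (v = 3 - (-3 - 1*(-5)) = 3 - (-3 + 5) = 3 - 1*2 = 3 - 2 = 1)
D(-7)*v + 18 = -12*1 + 18 = -12 + 18 = 6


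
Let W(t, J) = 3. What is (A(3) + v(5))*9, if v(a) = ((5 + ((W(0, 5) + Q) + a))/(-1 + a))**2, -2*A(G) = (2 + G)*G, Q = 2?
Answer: 945/16 ≈ 59.063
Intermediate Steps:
A(G) = -G*(2 + G)/2 (A(G) = -(2 + G)*G/2 = -G*(2 + G)/2)
v(a) = (10 + a)**2/(-1 + a)**2 (v(a) = ((5 + ((3 + 2) + a))/(-1 + a))**2 = ((5 + (5 + a))/(-1 + a))**2 = ((10 + a)/(-1 + a))**2 = (10 + a)**2/(-1 + a)**2)
(A(3) + v(5))*9 = (-1/2*3*(2 + 3) + (10 + 5)**2/(-1 + 5)**2)*9 = (-1/2*3*5 + 15**2/4**2)*9 = (-15/2 + (1/16)*225)*9 = (-15/2 + 225/16)*9 = (105/16)*9 = 945/16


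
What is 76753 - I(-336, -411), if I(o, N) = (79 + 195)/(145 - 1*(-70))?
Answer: 16501621/215 ≈ 76752.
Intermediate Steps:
I(o, N) = 274/215 (I(o, N) = 274/(145 + 70) = 274/215)
76753 - I(-336, -411) = 76753 - 1*274/215 = 76753 - 274/215 = 16501621/215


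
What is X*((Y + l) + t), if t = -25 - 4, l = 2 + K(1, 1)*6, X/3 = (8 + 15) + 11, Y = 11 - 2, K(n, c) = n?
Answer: -1224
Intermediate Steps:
Y = 9
X = 102 (X = 3*((8 + 15) + 11) = 3*(23 + 11) = 3*34 = 102)
l = 8 (l = 2 + 1*6 = 2 + 6 = 8)
t = -29
X*((Y + l) + t) = 102*((9 + 8) - 29) = 102*(17 - 29) = 102*(-12) = -1224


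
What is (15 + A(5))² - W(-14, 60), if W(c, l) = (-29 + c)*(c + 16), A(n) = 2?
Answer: 375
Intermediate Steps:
W(c, l) = (-29 + c)*(16 + c)
(15 + A(5))² - W(-14, 60) = (15 + 2)² - (-464 + (-14)² - 13*(-14)) = 17² - (-464 + 196 + 182) = 289 - 1*(-86) = 289 + 86 = 375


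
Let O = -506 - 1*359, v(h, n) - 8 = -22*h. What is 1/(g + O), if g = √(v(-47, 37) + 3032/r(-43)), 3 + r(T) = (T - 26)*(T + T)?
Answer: -5130315/4431539341 - 3*√4074685306/4431539341 ≈ -0.0012009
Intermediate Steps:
v(h, n) = 8 - 22*h
r(T) = -3 + 2*T*(-26 + T) (r(T) = -3 + (T - 26)*(T + T) = -3 + (-26 + T)*(2*T) = -3 + 2*T*(-26 + T))
g = √4074685306/1977 (g = √((8 - 22*(-47)) + 3032/(-3 - 52*(-43) + 2*(-43)²)) = √((8 + 1034) + 3032/(-3 + 2236 + 2*1849)) = √(1042 + 3032/(-3 + 2236 + 3698)) = √(1042 + 3032/5931) = √(6183134/5931) = √4074685306/1977 ≈ 32.288)
O = -865 (O = -506 - 359 = -865)
1/(g + O) = 1/(√4074685306/1977 - 865) = 1/(-865 + √4074685306/1977)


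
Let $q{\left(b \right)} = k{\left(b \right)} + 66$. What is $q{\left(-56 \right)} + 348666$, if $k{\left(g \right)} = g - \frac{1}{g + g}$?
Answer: $\frac{39051713}{112} \approx 3.4868 \cdot 10^{5}$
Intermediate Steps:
$k{\left(g \right)} = g - \frac{1}{2 g}$
$q{\left(b \right)} = 66 + b - \frac{1}{2 b}$ ($q{\left(b \right)} = \left(b - \frac{1}{2 b}\right) + 66 = 66 + b - \frac{1}{2 b}$)
$q{\left(-56 \right)} + 348666 = \left(66 - 56 - \frac{1}{2 \left(-56\right)}\right) + 348666 = \left(66 - 56 - - \frac{1}{112}\right) + 348666 = \left(66 - 56 + \frac{1}{112}\right) + 348666 = \frac{1121}{112} + 348666 = \frac{39051713}{112}$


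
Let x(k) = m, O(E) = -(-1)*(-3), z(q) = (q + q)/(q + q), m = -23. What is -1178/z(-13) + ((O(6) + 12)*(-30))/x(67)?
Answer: -26824/23 ≈ -1166.3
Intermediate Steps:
z(q) = 1 (z(q) = (2*q)/((2*q)) = (2*q)*(1/(2*q)) = 1)
O(E) = -3 (O(E) = -1*3 = -3)
x(k) = -23
-1178/z(-13) + ((O(6) + 12)*(-30))/x(67) = -1178/1 + ((-3 + 12)*(-30))/(-23) = -1178*1 + (9*(-30))*(-1/23) = -1178 - 270*(-1/23) = -1178 + 270/23 = -26824/23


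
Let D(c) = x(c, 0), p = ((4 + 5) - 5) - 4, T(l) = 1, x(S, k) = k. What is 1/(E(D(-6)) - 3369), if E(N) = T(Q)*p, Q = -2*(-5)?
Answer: -1/3369 ≈ -0.00029682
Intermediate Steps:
Q = 10
p = 0 (p = (9 - 5) - 4 = 4 - 4 = 0)
D(c) = 0
E(N) = 0 (E(N) = 1*0 = 0)
1/(E(D(-6)) - 3369) = 1/(0 - 3369) = 1/(-3369) = -1/3369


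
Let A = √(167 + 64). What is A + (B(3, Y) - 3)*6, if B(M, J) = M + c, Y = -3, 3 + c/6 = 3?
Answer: √231 ≈ 15.199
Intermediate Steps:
c = 0 (c = -18 + 6*3 = -18 + 18 = 0)
B(M, J) = M (B(M, J) = M + 0 = M)
A = √231 ≈ 15.199
A + (B(3, Y) - 3)*6 = √231 + (3 - 3)*6 = √231 + 0*6 = √231 + 0 = √231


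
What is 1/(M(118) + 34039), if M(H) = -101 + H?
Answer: 1/34056 ≈ 2.9363e-5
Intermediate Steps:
1/(M(118) + 34039) = 1/((-101 + 118) + 34039) = 1/(17 + 34039) = 1/34056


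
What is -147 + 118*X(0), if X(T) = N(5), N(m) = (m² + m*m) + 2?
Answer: 5989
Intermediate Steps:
N(m) = 2 + 2*m² (N(m) = (m² + m²) + 2 = 2*m² + 2 = 2 + 2*m²)
X(T) = 52 (X(T) = 2 + 2*5² = 2 + 2*25 = 2 + 50 = 52)
-147 + 118*X(0) = -147 + 118*52 = -147 + 6136 = 5989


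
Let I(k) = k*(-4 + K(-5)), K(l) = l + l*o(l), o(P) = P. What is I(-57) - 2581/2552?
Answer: -80345/88 ≈ -913.01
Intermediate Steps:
K(l) = l + l² (K(l) = l + l*l = l + l²)
I(k) = 16*k (I(k) = k*(-4 - 5*(1 - 5)) = k*(-4 - 5*(-4)) = k*(-4 + 20) = k*16 = 16*k)
I(-57) - 2581/2552 = 16*(-57) - 2581/2552 = -912 - 2581*1/2552 = -912 - 89/88 = -80345/88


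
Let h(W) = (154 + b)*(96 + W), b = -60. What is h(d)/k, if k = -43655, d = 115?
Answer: -19834/43655 ≈ -0.45434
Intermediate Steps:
h(W) = 9024 + 94*W (h(W) = (154 - 60)*(96 + W) = 94*(96 + W) = 9024 + 94*W)
h(d)/k = (9024 + 94*115)/(-43655) = (9024 + 10810)*(-1/43655) = 19834*(-1/43655) = -19834/43655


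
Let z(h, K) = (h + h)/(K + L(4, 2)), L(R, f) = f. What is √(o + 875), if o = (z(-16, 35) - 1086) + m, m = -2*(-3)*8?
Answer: I*√224331/37 ≈ 12.801*I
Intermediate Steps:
z(h, K) = 2*h/(2 + K) (z(h, K) = (h + h)/(K + 2) = (2*h)/(2 + K) = 2*h/(2 + K))
m = 48 (m = 6*8 = 48)
o = -38438/37 (o = (2*(-16)/(2 + 35) - 1086) + 48 = (2*(-16)/37 - 1086) + 48 = (2*(-16)*(1/37) - 1086) + 48 = (-32/37 - 1086) + 48 = -40214/37 + 48 = -38438/37 ≈ -1038.9)
√(o + 875) = √(-38438/37 + 875) = √(-6063/37) = I*√224331/37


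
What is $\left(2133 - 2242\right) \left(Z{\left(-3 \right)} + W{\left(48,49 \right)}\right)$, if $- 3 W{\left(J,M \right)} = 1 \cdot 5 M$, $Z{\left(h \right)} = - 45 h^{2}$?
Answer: $\frac{159140}{3} \approx 53047.0$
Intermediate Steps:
$W{\left(J,M \right)} = - \frac{5 M}{3}$ ($W{\left(J,M \right)} = - \frac{1 \cdot 5 M}{3} = - \frac{5 M}{3}$)
$\left(2133 - 2242\right) \left(Z{\left(-3 \right)} + W{\left(48,49 \right)}\right) = \left(2133 - 2242\right) \left(- 45 \left(-3\right)^{2} - \frac{245}{3}\right) = - 109 \left(\left(-45\right) 9 - \frac{245}{3}\right) = - 109 \left(-405 - \frac{245}{3}\right) = \left(-109\right) \left(- \frac{1460}{3}\right) = \frac{159140}{3}$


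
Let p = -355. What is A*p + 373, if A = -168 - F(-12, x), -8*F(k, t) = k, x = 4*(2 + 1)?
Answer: 121091/2 ≈ 60546.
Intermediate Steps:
x = 12 (x = 4*3 = 12)
F(k, t) = -k/8
A = -339/2 (A = -168 - (-1)*(-12)/8 = -168 - 1*3/2 = -168 - 3/2 = -339/2 ≈ -169.50)
A*p + 373 = -339/2*(-355) + 373 = 120345/2 + 373 = 121091/2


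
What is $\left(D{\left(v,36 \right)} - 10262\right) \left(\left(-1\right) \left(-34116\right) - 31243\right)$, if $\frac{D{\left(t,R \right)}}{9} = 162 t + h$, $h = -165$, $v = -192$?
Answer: $-838005259$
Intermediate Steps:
$D{\left(t,R \right)} = -1485 + 1458 t$ ($D{\left(t,R \right)} = 9 \left(162 t - 165\right) = 9 \left(-165 + 162 t\right) = -1485 + 1458 t$)
$\left(D{\left(v,36 \right)} - 10262\right) \left(\left(-1\right) \left(-34116\right) - 31243\right) = \left(\left(-1485 + 1458 \left(-192\right)\right) - 10262\right) \left(\left(-1\right) \left(-34116\right) - 31243\right) = \left(\left(-1485 - 279936\right) - 10262\right) \left(34116 - 31243\right) = \left(-281421 - 10262\right) 2873 = \left(-291683\right) 2873 = -838005259$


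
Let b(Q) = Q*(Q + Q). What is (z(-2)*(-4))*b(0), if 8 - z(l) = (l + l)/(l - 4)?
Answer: 0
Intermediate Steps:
b(Q) = 2*Q**2 (b(Q) = Q*(2*Q) = 2*Q**2)
z(l) = 8 - 2*l/(-4 + l) (z(l) = 8 - (l + l)/(l - 4) = 8 - 2*l/(-4 + l))
(z(-2)*(-4))*b(0) = ((2*(-16 + 3*(-2))/(-4 - 2))*(-4))*(2*0**2) = ((2*(-16 - 6)/(-6))*(-4))*(2*0) = ((2*(-1/6)*(-22))*(-4))*0 = ((22/3)*(-4))*0 = -88/3*0 = 0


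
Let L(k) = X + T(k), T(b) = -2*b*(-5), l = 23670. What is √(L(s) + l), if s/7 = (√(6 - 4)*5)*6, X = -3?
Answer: √(23667 + 2100*√2) ≈ 163.21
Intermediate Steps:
s = 210*√2 (s = 7*((√(6 - 4)*5)*6) = 7*((√2*5)*6) = 7*((5*√2)*6) = 7*(30*√2) = 210*√2 ≈ 296.98)
T(b) = 10*b
L(k) = -3 + 10*k
√(L(s) + l) = √((-3 + 10*(210*√2)) + 23670) = √((-3 + 2100*√2) + 23670) = √(23667 + 2100*√2)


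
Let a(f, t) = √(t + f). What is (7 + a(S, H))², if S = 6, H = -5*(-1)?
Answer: (7 + √11)² ≈ 106.43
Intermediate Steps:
H = 5
a(f, t) = √(f + t)
(7 + a(S, H))² = (7 + √(6 + 5))² = (7 + √11)²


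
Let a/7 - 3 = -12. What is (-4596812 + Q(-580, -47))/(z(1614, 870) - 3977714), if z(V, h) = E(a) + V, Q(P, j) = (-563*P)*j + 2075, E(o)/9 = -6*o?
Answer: 19942117/3972698 ≈ 5.0198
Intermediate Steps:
a = -63 (a = 21 + 7*(-12) = 21 - 84 = -63)
E(o) = -54*o (E(o) = 9*(-6*o) = -54*o)
Q(P, j) = 2075 - 563*P*j (Q(P, j) = -563*P*j + 2075 = 2075 - 563*P*j)
z(V, h) = 3402 + V (z(V, h) = -54*(-63) + V = 3402 + V)
(-4596812 + Q(-580, -47))/(z(1614, 870) - 3977714) = (-4596812 + (2075 - 563*(-580)*(-47)))/((3402 + 1614) - 3977714) = (-4596812 + (2075 - 15347380))/(5016 - 3977714) = (-4596812 - 15345305)/(-3972698) = -19942117*(-1/3972698) = 19942117/3972698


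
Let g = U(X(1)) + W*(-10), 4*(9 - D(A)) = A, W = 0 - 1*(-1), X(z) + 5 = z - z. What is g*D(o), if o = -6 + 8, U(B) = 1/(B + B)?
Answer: -1717/20 ≈ -85.850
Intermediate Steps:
X(z) = -5 (X(z) = -5 + (z - z) = -5 + 0 = -5)
W = 1 (W = 0 + 1 = 1)
U(B) = 1/(2*B)
o = 2
D(A) = 9 - A/4
g = -101/10 (g = (½)/(-5) + 1*(-10) = (½)*(-⅕) - 10 = -⅒ - 10 = -101/10 ≈ -10.100)
g*D(o) = -101*(9 - ¼*2)/10 = -101*(9 - ½)/10 = -101/10*17/2 = -1717/20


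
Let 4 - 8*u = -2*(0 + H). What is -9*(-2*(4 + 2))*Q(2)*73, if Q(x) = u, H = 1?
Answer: 5913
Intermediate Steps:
u = ¾ (u = ½ - (-1)*(0 + 1)/4 = ½ - (-1)/4 = ½ - ⅛*(-2) = ½ + ¼ = ¾ ≈ 0.75000)
Q(x) = ¾
-9*(-2*(4 + 2))*Q(2)*73 = -9*(-2*(4 + 2))*3/4*73 = -9*(-2*6)*3/4*73 = -(-108)*3/4*73 = -9*(-9)*73 = 81*73 = 5913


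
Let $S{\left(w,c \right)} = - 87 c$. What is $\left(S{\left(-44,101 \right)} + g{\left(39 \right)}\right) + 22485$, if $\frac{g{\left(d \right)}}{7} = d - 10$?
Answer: $13901$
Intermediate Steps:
$g{\left(d \right)} = -70 + 7 d$ ($g{\left(d \right)} = 7 \left(d - 10\right) = 7 \left(-10 + d\right) = -70 + 7 d$)
$\left(S{\left(-44,101 \right)} + g{\left(39 \right)}\right) + 22485 = \left(\left(-87\right) 101 + \left(-70 + 7 \cdot 39\right)\right) + 22485 = \left(-8787 + \left(-70 + 273\right)\right) + 22485 = \left(-8787 + 203\right) + 22485 = -8584 + 22485 = 13901$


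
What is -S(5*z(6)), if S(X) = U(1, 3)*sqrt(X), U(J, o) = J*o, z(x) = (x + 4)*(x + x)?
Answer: -30*sqrt(6) ≈ -73.485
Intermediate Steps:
z(x) = 2*x*(4 + x) (z(x) = (4 + x)*(2*x) = 2*x*(4 + x))
S(X) = 3*sqrt(X) (S(X) = (1*3)*sqrt(X) = 3*sqrt(X))
-S(5*z(6)) = -3*sqrt(5*(2*6*(4 + 6))) = -3*sqrt(5*(2*6*10)) = -3*sqrt(5*120) = -3*sqrt(600) = -3*10*sqrt(6) = -30*sqrt(6)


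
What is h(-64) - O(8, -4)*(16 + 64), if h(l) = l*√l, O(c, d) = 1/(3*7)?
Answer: -80/21 - 512*I ≈ -3.8095 - 512.0*I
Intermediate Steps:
O(c, d) = 1/21 (O(c, d) = (⅓)*(⅐) = 1/21)
h(l) = l^(3/2)
h(-64) - O(8, -4)*(16 + 64) = (-64)^(3/2) - (16 + 64)/21 = -512*I - 80/21 = -80/21 - 512*I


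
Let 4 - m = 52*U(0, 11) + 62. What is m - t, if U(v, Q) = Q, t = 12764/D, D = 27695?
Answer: -17460614/27695 ≈ -630.46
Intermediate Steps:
t = 12764/27695 ≈ 0.46088
m = -630 (m = 4 - (52*11 + 62) = 4 - (572 + 62) = 4 - 1*634 = 4 - 634 = -630)
m - t = -630 - 1*12764/27695 = -630 - 12764/27695 = -17460614/27695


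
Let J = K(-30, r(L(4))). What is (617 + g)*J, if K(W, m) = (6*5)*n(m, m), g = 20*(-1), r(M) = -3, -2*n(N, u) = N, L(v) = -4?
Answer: 26865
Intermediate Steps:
n(N, u) = -N/2
g = -20
K(W, m) = -15*m (K(W, m) = (6*5)*(-m/2) = 30*(-m/2) = -15*m)
J = 45 (J = -15*(-3) = 45)
(617 + g)*J = (617 - 20)*45 = 597*45 = 26865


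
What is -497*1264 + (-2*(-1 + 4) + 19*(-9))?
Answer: -628385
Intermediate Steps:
-497*1264 + (-2*(-1 + 4) + 19*(-9)) = -628208 + (-2*3 - 171) = -628208 + (-6 - 171) = -628208 - 177 = -628385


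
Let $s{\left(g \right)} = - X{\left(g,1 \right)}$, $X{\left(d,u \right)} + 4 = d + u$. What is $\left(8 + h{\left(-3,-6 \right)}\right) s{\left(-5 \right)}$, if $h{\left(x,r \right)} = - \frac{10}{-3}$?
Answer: $\frac{272}{3} \approx 90.667$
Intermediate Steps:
$h{\left(x,r \right)} = \frac{10}{3}$ ($h{\left(x,r \right)} = \left(-10\right) \left(- \frac{1}{3}\right) = \frac{10}{3}$)
$X{\left(d,u \right)} = -4 + d + u$ ($X{\left(d,u \right)} = -4 + \left(d + u\right) = -4 + d + u$)
$s{\left(g \right)} = 3 - g$ ($s{\left(g \right)} = - (-4 + g + 1) = - (-3 + g) = 3 - g$)
$\left(8 + h{\left(-3,-6 \right)}\right) s{\left(-5 \right)} = \left(8 + \frac{10}{3}\right) \left(3 - -5\right) = \frac{34 \left(3 + 5\right)}{3} = \frac{34}{3} \cdot 8 = \frac{272}{3}$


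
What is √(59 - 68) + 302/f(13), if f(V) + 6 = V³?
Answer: 302/2191 + 3*I ≈ 0.13784 + 3.0*I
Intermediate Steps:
f(V) = -6 + V³
√(59 - 68) + 302/f(13) = √(59 - 68) + 302/(-6 + 13³) = √(-9) + 302/(-6 + 2197) = 3*I + 302/2191 = 302/2191 + 3*I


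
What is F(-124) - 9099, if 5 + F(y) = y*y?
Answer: 6272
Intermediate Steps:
F(y) = -5 + y² (F(y) = -5 + y*y = -5 + y²)
F(-124) - 9099 = (-5 + (-124)²) - 9099 = (-5 + 15376) - 9099 = 15371 - 9099 = 6272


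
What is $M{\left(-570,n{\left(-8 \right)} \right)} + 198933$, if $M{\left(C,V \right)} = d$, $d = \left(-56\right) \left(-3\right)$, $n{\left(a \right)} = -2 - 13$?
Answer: $199101$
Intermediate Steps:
$n{\left(a \right)} = -15$ ($n{\left(a \right)} = -2 - 13 = -15$)
$d = 168$
$M{\left(C,V \right)} = 168$
$M{\left(-570,n{\left(-8 \right)} \right)} + 198933 = 168 + 198933 = 199101$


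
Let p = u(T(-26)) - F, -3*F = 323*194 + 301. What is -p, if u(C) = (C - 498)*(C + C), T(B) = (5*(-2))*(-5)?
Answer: 71437/3 ≈ 23812.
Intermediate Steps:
T(B) = 50 (T(B) = -10*(-5) = 50)
u(C) = 2*C*(-498 + C) (u(C) = (-498 + C)*(2*C) = 2*C*(-498 + C))
F = -62963/3 (F = -(323*194 + 301)/3 = -(62662 + 301)/3 = -1/3*62963 = -62963/3 ≈ -20988.)
p = -71437/3 (p = 2*50*(-498 + 50) - 1*(-62963/3) = 2*50*(-448) + 62963/3 = -44800 + 62963/3 = -71437/3 ≈ -23812.)
-p = -1*(-71437/3) = 71437/3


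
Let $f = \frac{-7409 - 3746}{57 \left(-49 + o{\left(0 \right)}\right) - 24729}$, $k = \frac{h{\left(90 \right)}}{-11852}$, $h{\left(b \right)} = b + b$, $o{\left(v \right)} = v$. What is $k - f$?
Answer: $- \frac{34290755}{81547686} \approx -0.4205$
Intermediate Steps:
$h{\left(b \right)} = 2 b$
$k = - \frac{45}{2963}$ ($k = \frac{2 \cdot 90}{-11852} = 180 \left(- \frac{1}{11852}\right) = - \frac{45}{2963} \approx -0.015187$)
$f = \frac{11155}{27522}$ ($f = \frac{-7409 - 3746}{57 \left(-49 + 0\right) - 24729} = - \frac{11155}{57 \left(-49\right) - 24729} = - \frac{11155}{-2793 - 24729} = - \frac{11155}{-27522} = \left(-11155\right) \left(- \frac{1}{27522}\right) = \frac{11155}{27522} \approx 0.40531$)
$k - f = - \frac{45}{2963} - \frac{11155}{27522} = - \frac{34290755}{81547686}$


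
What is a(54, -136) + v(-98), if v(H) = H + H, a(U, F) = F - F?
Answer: -196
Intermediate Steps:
a(U, F) = 0
v(H) = 2*H
a(54, -136) + v(-98) = 0 + 2*(-98) = 0 - 196 = -196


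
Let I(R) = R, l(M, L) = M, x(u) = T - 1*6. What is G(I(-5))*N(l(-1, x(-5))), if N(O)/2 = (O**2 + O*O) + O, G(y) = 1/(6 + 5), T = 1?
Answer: 2/11 ≈ 0.18182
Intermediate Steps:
x(u) = -5 (x(u) = 1 - 1*6 = 1 - 6 = -5)
G(y) = 1/11
N(O) = 2*O + 4*O**2 (N(O) = 2*((O**2 + O*O) + O) = 2*((O**2 + O**2) + O) = 2*(2*O**2 + O) = 2*(O + 2*O**2) = 2*O + 4*O**2)
G(I(-5))*N(l(-1, x(-5))) = (2*(-1)*(1 + 2*(-1)))/11 = (2*(-1)*(1 - 2))/11 = (2*(-1)*(-1))/11 = (1/11)*2 = 2/11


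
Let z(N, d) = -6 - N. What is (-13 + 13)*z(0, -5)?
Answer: 0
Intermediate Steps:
(-13 + 13)*z(0, -5) = (-13 + 13)*(-6 - 1*0) = 0*(-6 + 0) = 0*(-6) = 0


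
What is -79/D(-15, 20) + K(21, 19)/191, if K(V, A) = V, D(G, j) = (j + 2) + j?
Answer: -14207/8022 ≈ -1.7710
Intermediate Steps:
D(G, j) = 2 + 2*j (D(G, j) = (2 + j) + j = 2 + 2*j)
-79/D(-15, 20) + K(21, 19)/191 = -79/(2 + 2*20) + 21/191 = -79/(2 + 40) + 21*(1/191) = -79/42 + 21/191 = -14207/8022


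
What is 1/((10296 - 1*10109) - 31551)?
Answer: -1/31364 ≈ -3.1884e-5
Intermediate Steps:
1/((10296 - 1*10109) - 31551) = 1/((10296 - 10109) - 31551) = 1/(187 - 31551) = 1/(-31364) = -1/31364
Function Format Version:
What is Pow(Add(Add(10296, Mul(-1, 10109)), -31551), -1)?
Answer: Rational(-1, 31364) ≈ -3.1884e-5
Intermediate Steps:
Pow(Add(Add(10296, Mul(-1, 10109)), -31551), -1) = Pow(Add(Add(10296, -10109), -31551), -1) = Pow(Add(187, -31551), -1) = Pow(-31364, -1) = Rational(-1, 31364)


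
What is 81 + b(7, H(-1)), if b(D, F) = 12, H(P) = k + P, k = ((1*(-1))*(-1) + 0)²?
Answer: 93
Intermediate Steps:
k = 1 (k = (-1*(-1) + 0)² = (1 + 0)² = 1² = 1)
H(P) = 1 + P
81 + b(7, H(-1)) = 81 + 12 = 93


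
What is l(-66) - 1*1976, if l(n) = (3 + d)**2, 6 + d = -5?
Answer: -1912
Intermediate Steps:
d = -11 (d = -6 - 5 = -11)
l(n) = 64 (l(n) = (3 - 11)**2 = (-8)**2 = 64)
l(-66) - 1*1976 = 64 - 1*1976 = 64 - 1976 = -1912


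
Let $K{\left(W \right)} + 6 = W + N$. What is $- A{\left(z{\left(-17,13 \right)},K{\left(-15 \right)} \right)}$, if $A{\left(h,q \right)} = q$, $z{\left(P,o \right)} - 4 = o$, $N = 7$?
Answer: $14$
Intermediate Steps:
$K{\left(W \right)} = 1 + W$ ($K{\left(W \right)} = -6 + \left(W + 7\right) = -6 + \left(7 + W\right) = 1 + W$)
$z{\left(P,o \right)} = 4 + o$
$- A{\left(z{\left(-17,13 \right)},K{\left(-15 \right)} \right)} = - (1 - 15) = \left(-1\right) \left(-14\right) = 14$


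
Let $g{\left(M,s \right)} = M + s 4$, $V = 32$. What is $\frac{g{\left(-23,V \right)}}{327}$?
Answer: $\frac{35}{109} \approx 0.3211$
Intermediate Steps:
$g{\left(M,s \right)} = M + 4 s$
$\frac{g{\left(-23,V \right)}}{327} = \frac{-23 + 4 \cdot 32}{327} = \left(-23 + 128\right) \frac{1}{327} = 105 \cdot \frac{1}{327} = \frac{35}{109}$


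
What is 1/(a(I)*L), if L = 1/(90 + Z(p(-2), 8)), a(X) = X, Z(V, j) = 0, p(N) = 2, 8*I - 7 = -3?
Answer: 180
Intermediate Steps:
I = ½ (I = 7/8 + (⅛)*(-3) = 7/8 - 3/8 = ½ ≈ 0.50000)
L = 1/90 (L = 1/(90 + 0) = 1/90 ≈ 0.011111)
1/(a(I)*L) = 1/((½)*(1/90)) = 1/(1/180) = 180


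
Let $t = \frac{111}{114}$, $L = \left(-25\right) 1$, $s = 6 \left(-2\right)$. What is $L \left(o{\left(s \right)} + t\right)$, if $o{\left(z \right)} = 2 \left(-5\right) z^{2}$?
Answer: $\frac{1367075}{38} \approx 35976.0$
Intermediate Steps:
$s = -12$
$o{\left(z \right)} = - 10 z^{2}$
$L = -25$
$t = \frac{37}{38}$ ($t = 111 \cdot \frac{1}{114} = \frac{37}{38} \approx 0.97368$)
$L \left(o{\left(s \right)} + t\right) = - 25 \left(- 10 \left(-12\right)^{2} + \frac{37}{38}\right) = - 25 \left(\left(-10\right) 144 + \frac{37}{38}\right) = - 25 \left(-1440 + \frac{37}{38}\right) = \left(-25\right) \left(- \frac{54683}{38}\right) = \frac{1367075}{38}$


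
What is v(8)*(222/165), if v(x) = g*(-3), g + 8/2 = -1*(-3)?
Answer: 222/55 ≈ 4.0364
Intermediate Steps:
g = -1 (g = -4 - 1*(-3) = -4 + 3 = -1)
v(x) = 3 (v(x) = -1*(-3) = 3)
v(8)*(222/165) = 3*(222/165) = 3*(222*(1/165)) = 3*(74/55) = 222/55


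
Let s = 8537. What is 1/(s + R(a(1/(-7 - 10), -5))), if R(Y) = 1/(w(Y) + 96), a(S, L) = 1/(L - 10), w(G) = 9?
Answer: 105/896386 ≈ 0.00011714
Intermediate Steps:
a(S, L) = 1/(-10 + L)
R(Y) = 1/105 (R(Y) = 1/(9 + 96) = 1/105)
1/(s + R(a(1/(-7 - 10), -5))) = 1/(8537 + 1/105) = 1/(896386/105) = 105/896386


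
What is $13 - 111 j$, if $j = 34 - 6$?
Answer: $-3095$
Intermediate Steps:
$j = 28$
$13 - 111 j = 13 - 3108 = -3095$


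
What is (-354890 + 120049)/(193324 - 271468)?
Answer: 234841/78144 ≈ 3.0052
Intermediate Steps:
(-354890 + 120049)/(193324 - 271468) = -234841/(-78144) = -234841*(-1/78144) = 234841/78144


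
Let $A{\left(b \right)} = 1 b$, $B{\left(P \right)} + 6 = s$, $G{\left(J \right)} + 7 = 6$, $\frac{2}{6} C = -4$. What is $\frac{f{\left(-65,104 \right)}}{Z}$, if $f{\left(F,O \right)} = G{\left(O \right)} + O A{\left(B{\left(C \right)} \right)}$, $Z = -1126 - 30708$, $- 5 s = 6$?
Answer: $\frac{3749}{159170} \approx 0.023553$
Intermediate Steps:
$C = -12$ ($C = 3 \left(-4\right) = -12$)
$G{\left(J \right)} = -1$ ($G{\left(J \right)} = -7 + 6 = -1$)
$s = - \frac{6}{5}$ ($s = \left(- \frac{1}{5}\right) 6 = - \frac{6}{5} \approx -1.2$)
$B{\left(P \right)} = - \frac{36}{5}$ ($B{\left(P \right)} = -6 - \frac{6}{5} = - \frac{36}{5}$)
$A{\left(b \right)} = b$
$Z = -31834$ ($Z = -1126 - 30708 = -31834$)
$f{\left(F,O \right)} = -1 - \frac{36 O}{5}$ ($f{\left(F,O \right)} = -1 + O \left(- \frac{36}{5}\right) = -1 - \frac{36 O}{5}$)
$\frac{f{\left(-65,104 \right)}}{Z} = \frac{-1 - \frac{3744}{5}}{-31834} = \left(-1 - \frac{3744}{5}\right) \left(- \frac{1}{31834}\right) = \left(- \frac{3749}{5}\right) \left(- \frac{1}{31834}\right) = \frac{3749}{159170}$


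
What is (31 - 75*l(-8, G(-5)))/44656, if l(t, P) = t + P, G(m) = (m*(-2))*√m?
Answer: 631/44656 - 375*I*√5/22328 ≈ 0.01413 - 0.037555*I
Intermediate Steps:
G(m) = -2*m^(3/2) (G(m) = (-2*m)*√m = -2*m^(3/2))
l(t, P) = P + t
(31 - 75*l(-8, G(-5)))/44656 = (31 - 75*(-(-10)*I*√5 - 8))/44656 = (31 - 75*(-(-10)*I*√5 - 8))*(1/44656) = (31 - 75*(10*I*√5 - 8))*(1/44656) = (31 - 75*(-8 + 10*I*√5))*(1/44656) = (31 + (600 - 750*I*√5))*(1/44656) = (631 - 750*I*√5)*(1/44656) = 631/44656 - 375*I*√5/22328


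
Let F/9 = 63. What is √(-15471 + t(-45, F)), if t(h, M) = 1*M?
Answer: 18*I*√46 ≈ 122.08*I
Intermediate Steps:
F = 567 (F = 9*63 = 567)
t(h, M) = M
√(-15471 + t(-45, F)) = √(-15471 + 567) = √(-14904) = 18*I*√46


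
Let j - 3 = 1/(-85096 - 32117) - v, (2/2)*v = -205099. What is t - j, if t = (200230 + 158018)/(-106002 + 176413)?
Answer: -153880195867741/750280413 ≈ -2.0510e+5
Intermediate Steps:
v = -205099
j = 24040620725/117213 (j = 3 + (1/(-85096 - 32117) - 1*(-205099)) = 3 + (1/(-117213) + 205099) = 3 + (-1/117213 + 205099) = 3 + 24040269086/117213 = 24040620725/117213 ≈ 2.0510e+5)
t = 32568/6401 (t = 358248/70411 = 358248*(1/70411) = 32568/6401 ≈ 5.0880)
t - j = 32568/6401 - 1*24040620725/117213 = 32568/6401 - 24040620725/117213 = -153880195867741/750280413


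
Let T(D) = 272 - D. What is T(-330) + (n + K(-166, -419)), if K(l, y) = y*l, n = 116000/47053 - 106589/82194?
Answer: 38761577842825/552496326 ≈ 70157.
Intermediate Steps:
n = 645595969/552496326 (n = 116000*(1/47053) - 106589*1/82194 = 116000/47053 - 15227/11742 = 645595969/552496326 ≈ 1.1685)
K(l, y) = l*y
T(-330) + (n + K(-166, -419)) = (272 - 1*(-330)) + (645595969/552496326 - 166*(-419)) = (272 + 330) + (645595969/552496326 + 69554) = 602 + 38428975054573/552496326 = 38761577842825/552496326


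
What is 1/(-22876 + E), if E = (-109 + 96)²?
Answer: -1/22707 ≈ -4.4039e-5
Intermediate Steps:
E = 169 (E = (-13)² = 169)
1/(-22876 + E) = 1/(-22876 + 169) = 1/(-22707) = -1/22707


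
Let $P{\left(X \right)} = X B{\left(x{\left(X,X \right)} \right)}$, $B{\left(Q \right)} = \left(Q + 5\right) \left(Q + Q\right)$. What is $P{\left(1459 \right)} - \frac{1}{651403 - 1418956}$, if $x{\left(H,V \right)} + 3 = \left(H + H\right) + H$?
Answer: $\frac{42899021363923885}{767553} \approx 5.5891 \cdot 10^{10}$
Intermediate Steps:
$x{\left(H,V \right)} = -3 + 3 H$ ($x{\left(H,V \right)} = -3 + \left(\left(H + H\right) + H\right) = -3 + \left(2 H + H\right) = -3 + 3 H$)
$B{\left(Q \right)} = 2 Q \left(5 + Q\right)$ ($B{\left(Q \right)} = \left(5 + Q\right) 2 Q = 2 Q \left(5 + Q\right)$)
$P{\left(X \right)} = 2 X \left(-3 + 3 X\right) \left(2 + 3 X\right)$ ($P{\left(X \right)} = X 2 \left(-3 + 3 X\right) \left(5 + \left(-3 + 3 X\right)\right) = X 2 \left(-3 + 3 X\right) \left(2 + 3 X\right) = 2 X \left(-3 + 3 X\right) \left(2 + 3 X\right)$)
$P{\left(1459 \right)} - \frac{1}{651403 - 1418956} = 6 \cdot 1459 \left(-1 + 1459\right) \left(2 + 3 \cdot 1459\right) - \frac{1}{651403 - 1418956} = 6 \cdot 1459 \cdot 1458 \left(2 + 4377\right) - \frac{1}{-767553} = 6 \cdot 1459 \cdot 1458 \cdot 4379 - - \frac{1}{767553} = 55890630828 + \frac{1}{767553} = \frac{42899021363923885}{767553}$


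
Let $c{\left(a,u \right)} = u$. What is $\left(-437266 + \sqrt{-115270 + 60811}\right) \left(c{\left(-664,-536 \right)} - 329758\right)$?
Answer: $144426336204 - 990882 i \sqrt{6051} \approx 1.4443 \cdot 10^{11} - 7.7079 \cdot 10^{7} i$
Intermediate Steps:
$\left(-437266 + \sqrt{-115270 + 60811}\right) \left(c{\left(-664,-536 \right)} - 329758\right) = \left(-437266 + \sqrt{-115270 + 60811}\right) \left(-536 - 329758\right) = \left(-437266 + \sqrt{-54459}\right) \left(-330294\right) = \left(-437266 + 3 i \sqrt{6051}\right) \left(-330294\right) = 144426336204 - 990882 i \sqrt{6051}$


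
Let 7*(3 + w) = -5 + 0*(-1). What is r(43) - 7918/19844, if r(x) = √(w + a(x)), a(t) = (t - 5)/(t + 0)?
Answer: -3959/9922 + 2*I*√64113/301 ≈ -0.39901 + 1.6824*I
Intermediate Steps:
w = -26/7 (w = -3 + (-5 + 0*(-1))/7 = -3 + (-5 + 0)/7 = -3 + (⅐)*(-5) = -3 - 5/7 = -26/7 ≈ -3.7143)
a(t) = (-5 + t)/t
r(x) = √(-26/7 + (-5 + x)/x)
r(43) - 7918/19844 = √(-133 - 245/43)/7 - 7918/19844 = √(-133 - 245*1/43)/7 - 7918/19844 = √(-133 - 245/43)/7 - 1*3959/9922 = √(-5964/43)/7 - 3959/9922 = (2*I*√64113/43)/7 - 3959/9922 = 2*I*√64113/301 - 3959/9922 = -3959/9922 + 2*I*√64113/301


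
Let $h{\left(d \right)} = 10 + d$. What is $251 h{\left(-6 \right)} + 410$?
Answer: $1414$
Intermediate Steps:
$251 h{\left(-6 \right)} + 410 = 251 \left(10 - 6\right) + 410 = 251 \cdot 4 + 410 = 1004 + 410 = 1414$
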